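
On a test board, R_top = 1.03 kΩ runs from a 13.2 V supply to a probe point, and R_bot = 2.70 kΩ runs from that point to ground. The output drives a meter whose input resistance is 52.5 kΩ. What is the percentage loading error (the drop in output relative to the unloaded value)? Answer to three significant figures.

The divider's output (Thévenin) resistance is R_top‖R_bot = 0.7456 kΩ.
Fractional drop under load = R_th/(R_th + R_L) = 0.7456 / (0.7456 + 52.5) = 0.01400.
So the output falls by 1.40 %.

1.40 %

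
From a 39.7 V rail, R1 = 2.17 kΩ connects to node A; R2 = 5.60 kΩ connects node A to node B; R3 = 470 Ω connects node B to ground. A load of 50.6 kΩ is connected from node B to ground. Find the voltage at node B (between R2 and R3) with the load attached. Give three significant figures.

At node B, R3 is in parallel with the load: R3‖R_L = 465.7 Ω.
Below node A the resistance is R2 + (R3‖R_L) = 6066 Ω, so V_A = 39.7 × 6066/8236 = 29.24 V.
Then V_B = V_A × (R3‖R_L)/(R2 + R3‖R_L) = 29.24 × 465.7/6066 = 2.24 V.

V ≈ 2.24 V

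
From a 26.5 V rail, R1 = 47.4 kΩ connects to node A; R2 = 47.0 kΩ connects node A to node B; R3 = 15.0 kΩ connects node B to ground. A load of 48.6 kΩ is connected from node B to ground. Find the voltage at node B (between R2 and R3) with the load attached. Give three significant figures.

V ≈ 2.87 V

At node B, R3 is in parallel with the load: R3‖R_L = 11.46 kΩ.
Below node A the resistance is R2 + (R3‖R_L) = 58.46 kΩ, so V_A = 26.5 × 58.46/105.9 = 14.63 V.
Then V_B = V_A × (R3‖R_L)/(R2 + R3‖R_L) = 14.63 × 11.46/58.46 = 2.87 V.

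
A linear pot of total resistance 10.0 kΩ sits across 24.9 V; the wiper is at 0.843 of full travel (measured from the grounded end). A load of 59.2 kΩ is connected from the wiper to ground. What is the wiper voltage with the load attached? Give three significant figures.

The wiper splits the pot into (1−α)R = 1.570 kΩ above and αR = 8.430 kΩ below.
Lower section ‖ load = 7.379 kΩ.
V_wiper = 24.9 × 7.379/(1.570 + 7.379) = 20.5 V.

V ≈ 20.5 V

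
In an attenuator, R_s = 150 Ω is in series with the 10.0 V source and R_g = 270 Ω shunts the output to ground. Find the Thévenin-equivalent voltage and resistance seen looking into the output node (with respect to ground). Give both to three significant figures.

V_th = 6.43 V, R_th = 96.4 Ω

V_th is the open-circuit tap voltage: 10.0 × 270/(150 + 270) = 6.43 V.
With the supply zeroed, R_s and R_g appear in parallel from the tap: R_th = R_s‖R_g = (150 × 270)/420.0 = 96.4 Ω.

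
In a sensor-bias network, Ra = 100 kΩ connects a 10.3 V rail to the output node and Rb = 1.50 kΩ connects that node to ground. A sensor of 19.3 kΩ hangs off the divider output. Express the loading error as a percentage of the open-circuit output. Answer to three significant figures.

The divider's output (Thévenin) resistance is Ra‖Rb = 1.478 kΩ.
Fractional drop under load = R_th/(R_th + R_L) = 1.478 / (1.478 + 19.3) = 0.07113.
So the output falls by 7.11 %.

7.11 %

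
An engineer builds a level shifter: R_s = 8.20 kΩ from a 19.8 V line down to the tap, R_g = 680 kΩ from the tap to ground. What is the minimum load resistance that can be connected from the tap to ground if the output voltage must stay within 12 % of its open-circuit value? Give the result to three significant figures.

Output resistance R_th = R_s‖R_g = (8.20 × 680)/688.2 = 8.102 kΩ.
The fractional drop is R_th/(R_th + R_L); requiring this ≤ 0.120 gives R_L ≥ R_th(1/0.120 − 1) = 8.102 × 7.333 = 59.4 kΩ.

R_L(min) ≈ 59.4 kΩ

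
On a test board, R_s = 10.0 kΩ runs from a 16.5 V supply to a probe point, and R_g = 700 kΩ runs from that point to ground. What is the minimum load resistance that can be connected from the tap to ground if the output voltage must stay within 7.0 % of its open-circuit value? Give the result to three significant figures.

R_L(min) ≈ 131 kΩ

Output resistance R_th = R_s‖R_g = (10.0 × 700)/710.0 = 9.859 kΩ.
The fractional drop is R_th/(R_th + R_L); requiring this ≤ 0.0700 gives R_L ≥ R_th(1/0.0700 − 1) = 9.859 × 13.29 = 131 kΩ.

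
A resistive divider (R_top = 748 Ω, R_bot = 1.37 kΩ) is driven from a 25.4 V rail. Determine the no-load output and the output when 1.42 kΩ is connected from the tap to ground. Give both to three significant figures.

Unloaded: 16.4 V; loaded: 12.3 V

Open-circuit: V = 25.4 × 1370/(748 + 1370) = 16.4 V.
With the load, R_bot becomes R_bot‖R_L = 697.3 Ω, so V = 25.4 × 697.3/1445 = 12.3 V.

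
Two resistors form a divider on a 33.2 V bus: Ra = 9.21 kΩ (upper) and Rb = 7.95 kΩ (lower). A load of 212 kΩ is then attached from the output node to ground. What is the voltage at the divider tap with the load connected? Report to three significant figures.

V_out ≈ 15.1 V

The load sits in parallel with Rb: Rb‖R_L = (7.95 × 212) / (7.95 + 212) = 7.663 kΩ.
V_out = 33.2 × 7.663 / (9.21 + 7.663) = 33.2 × 7.663/16.87 = 15.1 V.
(Unloaded it would have been 15.4 V.)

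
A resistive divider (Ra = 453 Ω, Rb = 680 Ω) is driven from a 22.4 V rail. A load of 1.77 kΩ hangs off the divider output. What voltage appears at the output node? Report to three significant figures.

The load sits in parallel with Rb: Rb‖R_L = (680 × 1770) / (680 + 1770) = 491.3 Ω.
V_out = 22.4 × 491.3 / (453 + 491.3) = 22.4 × 491.3/944.3 = 11.7 V.
(Unloaded it would have been 13.4 V.)

V_out ≈ 11.7 V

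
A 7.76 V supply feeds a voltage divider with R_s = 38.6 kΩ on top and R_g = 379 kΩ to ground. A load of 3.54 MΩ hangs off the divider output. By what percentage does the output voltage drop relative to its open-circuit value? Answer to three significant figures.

0.980 %

The divider's output (Thévenin) resistance is R_s‖R_g = 35.03 kΩ.
Fractional drop under load = R_th/(R_th + R_L) = 35.03 / (35.03 + 3540) = 0.009799.
So the output falls by 0.980 %.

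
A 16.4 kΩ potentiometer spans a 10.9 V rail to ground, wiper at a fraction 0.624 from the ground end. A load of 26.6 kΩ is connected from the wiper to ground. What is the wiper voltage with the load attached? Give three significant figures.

The wiper splits the pot into (1−α)R = 6.166 kΩ above and αR = 10.23 kΩ below.
Lower section ‖ load = 7.390 kΩ.
V_wiper = 10.9 × 7.390/(6.166 + 7.390) = 5.94 V.

V ≈ 5.94 V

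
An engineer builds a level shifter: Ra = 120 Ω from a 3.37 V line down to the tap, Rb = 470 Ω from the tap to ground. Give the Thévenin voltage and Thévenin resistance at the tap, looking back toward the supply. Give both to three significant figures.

V_th = 2.68 V, R_th = 95.6 Ω

V_th is the open-circuit tap voltage: 3.37 × 470/(120 + 470) = 2.68 V.
With the supply zeroed, Ra and Rb appear in parallel from the tap: R_th = Ra‖Rb = (120 × 470)/590.0 = 95.6 Ω.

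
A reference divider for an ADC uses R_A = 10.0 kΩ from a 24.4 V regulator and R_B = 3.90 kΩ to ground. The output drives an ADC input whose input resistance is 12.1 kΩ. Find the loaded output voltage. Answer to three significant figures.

The load sits in parallel with R_B: R_B‖R_L = (3.90 × 12.1) / (3.90 + 12.1) = 2.949 kΩ.
V_out = 24.4 × 2.949 / (10.0 + 2.949) = 24.4 × 2.949/12.95 = 5.56 V.

V_out ≈ 5.56 V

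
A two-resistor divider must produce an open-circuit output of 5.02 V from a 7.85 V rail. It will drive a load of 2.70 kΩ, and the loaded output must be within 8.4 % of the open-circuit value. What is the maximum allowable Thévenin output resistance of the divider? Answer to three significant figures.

Loading drop = R_th/(R_th + R_L) ≤ 0.0840, so R_th ≤ R_L · ε/(1−ε) = 2.70 kΩ × 0.0840/0.9160 = 248 Ω.
(Any R1, R2 with R2/(R1+R2) = 0.639 and R1‖R2 ≤ 248 Ω will meet the spec.)

R_th ≤ 248 Ω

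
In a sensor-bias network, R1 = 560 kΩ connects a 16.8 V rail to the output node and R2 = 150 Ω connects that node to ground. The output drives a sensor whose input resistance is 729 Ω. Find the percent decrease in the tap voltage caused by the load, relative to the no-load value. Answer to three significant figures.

The divider's output (Thévenin) resistance is R1‖R2 = 150.0 Ω.
Fractional drop under load = R_th/(R_th + R_L) = 150.0 / (150.0 + 729) = 0.1706.
So the output falls by 17.1 %.

17.1 %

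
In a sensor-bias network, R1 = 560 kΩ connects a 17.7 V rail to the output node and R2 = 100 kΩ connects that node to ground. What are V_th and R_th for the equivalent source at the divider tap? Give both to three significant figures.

V_th is the open-circuit tap voltage: 17.7 × 100/(560 + 100) = 2.68 V.
With the supply zeroed, R1 and R2 appear in parallel from the tap: R_th = R1‖R2 = (560 × 100)/660.0 = 84.8 kΩ.

V_th = 2.68 V, R_th = 84.8 kΩ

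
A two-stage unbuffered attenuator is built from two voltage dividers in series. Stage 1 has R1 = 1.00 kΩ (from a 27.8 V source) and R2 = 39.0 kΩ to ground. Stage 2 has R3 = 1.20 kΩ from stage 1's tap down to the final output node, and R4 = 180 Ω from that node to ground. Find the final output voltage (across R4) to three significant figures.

V_out ≈ 2.07 V

Stage 2 presents R3+R4 = 1380 Ω as a load on stage 1's tap.
Stage 1's lower leg becomes R2‖(R3+R4) = 1333 Ω, so V_mid = 27.8 × 1333/2333 = 15.88 V.
Stage 2 is itself unloaded: V_out = V_mid × R4/(R3+R4) = 15.88 × 180/1380 = 2.07 V.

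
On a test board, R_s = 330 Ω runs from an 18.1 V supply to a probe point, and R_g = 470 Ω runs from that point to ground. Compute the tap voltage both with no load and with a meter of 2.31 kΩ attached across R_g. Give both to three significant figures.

Unloaded: 10.6 V; loaded: 9.81 V

Open-circuit: V = 18.1 × 470/(330 + 470) = 10.6 V.
With the load, R_g becomes R_g‖R_L = 390.5 Ω, so V = 18.1 × 390.5/720.5 = 9.81 V.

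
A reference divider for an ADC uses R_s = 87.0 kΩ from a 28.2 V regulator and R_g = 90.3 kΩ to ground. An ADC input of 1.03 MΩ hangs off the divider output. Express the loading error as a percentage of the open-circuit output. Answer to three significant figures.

4.12 %

The divider's output (Thévenin) resistance is R_s‖R_g = 44.31 kΩ.
Fractional drop under load = R_th/(R_th + R_L) = 44.31 / (44.31 + 1030) = 0.04124.
So the output falls by 4.12 %.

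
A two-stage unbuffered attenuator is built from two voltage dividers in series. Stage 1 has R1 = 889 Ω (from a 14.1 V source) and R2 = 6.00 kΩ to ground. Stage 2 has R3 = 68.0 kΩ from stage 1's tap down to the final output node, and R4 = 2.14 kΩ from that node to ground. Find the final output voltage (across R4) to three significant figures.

V_out ≈ 0.371 V

Stage 2 presents R3+R4 = 70140 Ω as a load on stage 1's tap.
Stage 1's lower leg becomes R2‖(R3+R4) = 5527 Ω, so V_mid = 14.1 × 5527/6416 = 12.15 V.
Stage 2 is itself unloaded: V_out = V_mid × R4/(R3+R4) = 12.15 × 2140/70140 = 0.371 V.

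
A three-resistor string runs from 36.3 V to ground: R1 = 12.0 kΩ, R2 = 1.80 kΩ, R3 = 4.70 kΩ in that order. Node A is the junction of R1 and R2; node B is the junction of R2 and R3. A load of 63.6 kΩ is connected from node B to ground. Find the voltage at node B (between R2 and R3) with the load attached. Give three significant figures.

At node B, R3 is in parallel with the load: R3‖R_L = 4.377 kΩ.
Below node A the resistance is R2 + (R3‖R_L) = 6.177 kΩ, so V_A = 36.3 × 6.177/18.18 = 12.34 V.
Then V_B = V_A × (R3‖R_L)/(R2 + R3‖R_L) = 12.34 × 4.377/6.177 = 8.74 V.

V ≈ 8.74 V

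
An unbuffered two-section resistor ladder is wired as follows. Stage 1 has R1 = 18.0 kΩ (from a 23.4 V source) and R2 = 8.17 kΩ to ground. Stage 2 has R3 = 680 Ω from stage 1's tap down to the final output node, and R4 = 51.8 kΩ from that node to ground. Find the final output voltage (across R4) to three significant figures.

V_out ≈ 6.51 V

Stage 2 presents R3+R4 = 52480 Ω as a load on stage 1's tap.
Stage 1's lower leg becomes R2‖(R3+R4) = 7069 Ω, so V_mid = 23.4 × 7069/25070 = 6.599 V.
Stage 2 is itself unloaded: V_out = V_mid × R4/(R3+R4) = 6.599 × 51800/52480 = 6.51 V.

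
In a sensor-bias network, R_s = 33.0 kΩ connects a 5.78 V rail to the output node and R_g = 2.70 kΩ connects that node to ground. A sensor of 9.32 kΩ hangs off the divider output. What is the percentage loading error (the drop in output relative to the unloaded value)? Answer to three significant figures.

The divider's output (Thévenin) resistance is R_s‖R_g = 2.496 kΩ.
Fractional drop under load = R_th/(R_th + R_L) = 2.496 / (2.496 + 9.32) = 0.2112.
So the output falls by 21.1 %.

21.1 %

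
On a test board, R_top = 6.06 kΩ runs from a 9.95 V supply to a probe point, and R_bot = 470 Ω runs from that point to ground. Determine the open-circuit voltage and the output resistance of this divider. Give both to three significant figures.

V_th = 0.716 V, R_th = 436 Ω

V_th is the open-circuit tap voltage: 9.95 × 470/(6060 + 470) = 0.716 V.
With the supply zeroed, R_top and R_bot appear in parallel from the tap: R_th = R_top‖R_bot = (6060 × 470)/6530 = 436 Ω.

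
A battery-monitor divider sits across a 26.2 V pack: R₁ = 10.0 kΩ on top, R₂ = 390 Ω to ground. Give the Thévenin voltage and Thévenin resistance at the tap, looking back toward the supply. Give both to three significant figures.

V_th = 0.983 V, R_th = 375 Ω

V_th is the open-circuit tap voltage: 26.2 × 390/(10000 + 390) = 0.983 V.
With the supply zeroed, R₁ and R₂ appear in parallel from the tap: R_th = R₁‖R₂ = (10000 × 390)/10390 = 375 Ω.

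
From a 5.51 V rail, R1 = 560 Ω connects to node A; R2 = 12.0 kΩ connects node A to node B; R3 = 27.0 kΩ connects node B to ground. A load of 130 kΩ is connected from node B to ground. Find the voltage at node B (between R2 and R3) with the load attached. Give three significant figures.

At node B, R3 is in parallel with the load: R3‖R_L = 22360 Ω.
Below node A the resistance is R2 + (R3‖R_L) = 34360 Ω, so V_A = 5.51 × 34360/34920 = 5.422 V.
Then V_B = V_A × (R3‖R_L)/(R2 + R3‖R_L) = 5.422 × 22360/34360 = 3.53 V.

V ≈ 3.53 V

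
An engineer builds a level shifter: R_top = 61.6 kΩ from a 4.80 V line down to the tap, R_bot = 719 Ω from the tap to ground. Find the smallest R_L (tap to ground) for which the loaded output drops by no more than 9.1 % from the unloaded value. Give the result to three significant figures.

Output resistance R_th = R_top‖R_bot = (61600 × 719)/62320 = 710.7 Ω.
The fractional drop is R_th/(R_th + R_L); requiring this ≤ 0.0910 gives R_L ≥ R_th(1/0.0910 − 1) = 710.7 × 9.989 = 7.10 kΩ.

R_L(min) ≈ 7.10 kΩ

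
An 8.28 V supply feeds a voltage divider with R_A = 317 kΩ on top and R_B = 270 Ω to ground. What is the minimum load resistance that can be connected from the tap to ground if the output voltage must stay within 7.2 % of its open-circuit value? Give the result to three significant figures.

Output resistance R_th = R_A‖R_B = (317000 × 270)/317300 = 269.8 Ω.
The fractional drop is R_th/(R_th + R_L); requiring this ≤ 0.0720 gives R_L ≥ R_th(1/0.0720 − 1) = 269.8 × 12.89 = 3.48 kΩ.

R_L(min) ≈ 3.48 kΩ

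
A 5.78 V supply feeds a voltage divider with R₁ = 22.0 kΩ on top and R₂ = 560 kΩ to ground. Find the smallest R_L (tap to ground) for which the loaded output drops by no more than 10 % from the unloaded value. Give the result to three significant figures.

R_L(min) ≈ 191 kΩ

Output resistance R_th = R₁‖R₂ = (22.0 × 560)/582.0 = 21.17 kΩ.
The fractional drop is R_th/(R_th + R_L); requiring this ≤ 0.100 gives R_L ≥ R_th(1/0.100 − 1) = 21.17 × 9.000 = 191 kΩ.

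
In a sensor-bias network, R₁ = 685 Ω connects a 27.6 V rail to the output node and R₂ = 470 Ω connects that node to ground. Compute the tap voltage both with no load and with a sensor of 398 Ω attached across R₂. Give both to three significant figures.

Unloaded: 11.2 V; loaded: 6.61 V

Open-circuit: V = 27.6 × 470/(685 + 470) = 11.2 V.
With the load, R₂ becomes R₂‖R_L = 215.5 Ω, so V = 27.6 × 215.5/900.5 = 6.61 V.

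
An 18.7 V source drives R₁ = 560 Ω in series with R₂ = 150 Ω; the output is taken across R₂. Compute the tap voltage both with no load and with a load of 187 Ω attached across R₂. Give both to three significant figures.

Open-circuit: V = 18.7 × 150/(560 + 150) = 3.95 V.
With the load, R₂ becomes R₂‖R_L = 83.23 Ω, so V = 18.7 × 83.23/643.2 = 2.42 V.

Unloaded: 3.95 V; loaded: 2.42 V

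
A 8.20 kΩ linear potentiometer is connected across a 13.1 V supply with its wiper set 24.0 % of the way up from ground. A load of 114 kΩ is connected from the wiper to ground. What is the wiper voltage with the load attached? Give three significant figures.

V ≈ 3.10 V

The wiper splits the pot into (1−α)R = 6.232 kΩ above and αR = 1.968 kΩ below.
Lower section ‖ load = 1.935 kΩ.
V_wiper = 13.1 × 1.935/(6.232 + 1.935) = 3.10 V.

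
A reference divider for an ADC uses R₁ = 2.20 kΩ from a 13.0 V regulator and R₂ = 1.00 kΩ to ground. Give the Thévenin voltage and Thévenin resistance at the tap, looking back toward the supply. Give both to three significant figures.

V_th = 4.06 V, R_th = 688 Ω

V_th is the open-circuit tap voltage: 13.0 × 1.00/(2.20 + 1.00) = 4.06 V.
With the supply zeroed, R₁ and R₂ appear in parallel from the tap: R_th = R₁‖R₂ = (2.20 × 1.00)/3.200 = 688 Ω.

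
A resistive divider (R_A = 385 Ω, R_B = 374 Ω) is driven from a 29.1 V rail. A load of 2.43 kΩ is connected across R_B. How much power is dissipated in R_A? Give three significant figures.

P ≈ 648 mW

Total resistance from the source is R_A + (R_B‖R_L) = 709.1 Ω, so I = 29.1/709.1 Ω = 41.04 mA.
P = I²·R_A = (41.04 mA)² × 385 Ω = 648 mW.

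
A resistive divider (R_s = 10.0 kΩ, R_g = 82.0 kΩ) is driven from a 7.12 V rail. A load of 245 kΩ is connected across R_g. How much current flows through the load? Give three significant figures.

R_g‖R_L = 61.44 kΩ; V_out = 7.12 × 61.44/71.44 = 6.123 V.
I_L = V_out / R_L = 6.123 / 245 kΩ = 0.0250 mA.

I_L ≈ 0.0250 mA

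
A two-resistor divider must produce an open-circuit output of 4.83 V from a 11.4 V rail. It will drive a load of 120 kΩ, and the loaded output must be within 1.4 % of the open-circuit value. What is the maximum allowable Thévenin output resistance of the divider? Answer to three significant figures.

Loading drop = R_th/(R_th + R_L) ≤ 0.0140, so R_th ≤ R_L · ε/(1−ε) = 120 kΩ × 0.0140/0.9860 = 1.70 kΩ.
(Any R1, R2 with R2/(R1+R2) = 0.424 and R1‖R2 ≤ 1.70 kΩ will meet the spec.)

R_th ≤ 1.70 kΩ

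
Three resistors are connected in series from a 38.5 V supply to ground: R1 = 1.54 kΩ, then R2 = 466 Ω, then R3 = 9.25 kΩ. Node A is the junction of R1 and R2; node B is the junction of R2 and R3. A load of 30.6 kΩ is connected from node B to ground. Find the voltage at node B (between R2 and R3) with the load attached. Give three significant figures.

V ≈ 30.0 V

At node B, R3 is in parallel with the load: R3‖R_L = 7103 Ω.
Below node A the resistance is R2 + (R3‖R_L) = 7569 Ω, so V_A = 38.5 × 7569/9109 = 31.99 V.
Then V_B = V_A × (R3‖R_L)/(R2 + R3‖R_L) = 31.99 × 7103/7569 = 30.0 V.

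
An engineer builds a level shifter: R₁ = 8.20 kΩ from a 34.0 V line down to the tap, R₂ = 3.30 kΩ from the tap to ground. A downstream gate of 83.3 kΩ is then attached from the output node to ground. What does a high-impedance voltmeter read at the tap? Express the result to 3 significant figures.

The load sits in parallel with R₂: R₂‖R_L = (3.30 × 83.3) / (3.30 + 83.3) = 3.174 kΩ.
V_out = 34.0 × 3.174 / (8.20 + 3.174) = 34.0 × 3.174/11.37 = 9.49 V.

V_out ≈ 9.49 V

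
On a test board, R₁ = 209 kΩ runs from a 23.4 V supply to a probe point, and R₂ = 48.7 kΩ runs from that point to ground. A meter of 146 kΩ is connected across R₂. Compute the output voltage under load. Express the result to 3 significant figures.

The load sits in parallel with R₂: R₂‖R_L = (48.7 × 146) / (48.7 + 146) = 36.52 kΩ.
V_out = 23.4 × 36.52 / (209 + 36.52) = 23.4 × 36.52/245.5 = 3.48 V.
(Unloaded it would have been 4.42 V.)

V_out ≈ 3.48 V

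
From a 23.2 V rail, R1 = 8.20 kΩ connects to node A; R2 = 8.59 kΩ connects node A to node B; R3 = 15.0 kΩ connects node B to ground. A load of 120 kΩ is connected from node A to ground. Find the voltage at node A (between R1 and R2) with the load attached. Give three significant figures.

V ≈ 16.4 V

Below node A the series string R2+R3 = 23.59 kΩ sits in parallel with the 120 kΩ load: 19.71 kΩ.
V_A = 23.2 × 19.71/(8.20 + 19.71) = 16.4 V.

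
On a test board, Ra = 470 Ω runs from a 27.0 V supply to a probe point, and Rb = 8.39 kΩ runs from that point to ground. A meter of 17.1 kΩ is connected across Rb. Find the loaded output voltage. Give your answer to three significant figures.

The load sits in parallel with Rb: Rb‖R_L = (8390 × 17100) / (8390 + 17100) = 5628 Ω.
V_out = 27.0 × 5628 / (470 + 5628) = 27.0 × 5628/6098 = 24.9 V.

V_out ≈ 24.9 V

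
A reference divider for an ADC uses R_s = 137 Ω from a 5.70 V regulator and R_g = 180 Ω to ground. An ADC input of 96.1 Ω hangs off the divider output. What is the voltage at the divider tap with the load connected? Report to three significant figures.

V_out ≈ 1.79 V

The load sits in parallel with R_g: R_g‖R_L = (180 × 96.1) / (180 + 96.1) = 62.65 Ω.
V_out = 5.70 × 62.65 / (137 + 62.65) = 5.70 × 62.65/199.7 = 1.79 V.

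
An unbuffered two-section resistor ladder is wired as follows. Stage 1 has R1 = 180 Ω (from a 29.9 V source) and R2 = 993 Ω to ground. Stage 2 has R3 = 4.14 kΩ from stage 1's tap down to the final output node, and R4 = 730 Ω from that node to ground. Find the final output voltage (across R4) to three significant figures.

V_out ≈ 3.68 V

Stage 2 presents R3+R4 = 4870 Ω as a load on stage 1's tap.
Stage 1's lower leg becomes R2‖(R3+R4) = 824.8 Ω, so V_mid = 29.9 × 824.8/1005 = 24.54 V.
Stage 2 is itself unloaded: V_out = V_mid × R4/(R3+R4) = 24.54 × 730/4870 = 3.68 V.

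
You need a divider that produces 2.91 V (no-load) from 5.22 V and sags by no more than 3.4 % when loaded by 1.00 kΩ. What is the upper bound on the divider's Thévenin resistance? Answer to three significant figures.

Loading drop = R_th/(R_th + R_L) ≤ 0.0340, so R_th ≤ R_L · ε/(1−ε) = 1.00 kΩ × 0.0340/0.9660 = 35.2 Ω.
(Any R1, R2 with R2/(R1+R2) = 0.557 and R1‖R2 ≤ 35.2 Ω will meet the spec.)

R_th ≤ 35.2 Ω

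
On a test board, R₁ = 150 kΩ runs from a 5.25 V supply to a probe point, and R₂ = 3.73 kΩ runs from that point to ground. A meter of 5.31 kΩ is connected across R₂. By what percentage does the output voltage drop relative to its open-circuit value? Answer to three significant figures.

40.7 %

Unloaded V = 5.25 × 3.73/153.7 = 0.1274 V.
Loaded: R₂‖R_L = 2.191 kΩ, giving V = 5.25 × 2.191/152.2 = 0.07558 V.
Drop = (0.1274 − 0.07558) / 0.1274 = 40.7 %.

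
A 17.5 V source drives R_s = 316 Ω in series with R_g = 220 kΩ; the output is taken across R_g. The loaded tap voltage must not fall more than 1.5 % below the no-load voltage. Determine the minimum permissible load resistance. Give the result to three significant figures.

Output resistance R_th = R_s‖R_g = (316 × 220000)/220300 = 315.5 Ω.
The fractional drop is R_th/(R_th + R_L); requiring this ≤ 0.0150 gives R_L ≥ R_th(1/0.0150 − 1) = 315.5 × 65.67 = 20.7 kΩ.

R_L(min) ≈ 20.7 kΩ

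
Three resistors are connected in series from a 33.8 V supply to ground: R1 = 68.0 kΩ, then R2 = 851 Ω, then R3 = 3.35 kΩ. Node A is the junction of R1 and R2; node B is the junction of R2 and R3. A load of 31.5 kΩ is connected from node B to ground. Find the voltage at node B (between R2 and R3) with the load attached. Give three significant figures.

At node B, R3 is in parallel with the load: R3‖R_L = 3028 Ω.
Below node A the resistance is R2 + (R3‖R_L) = 3879 Ω, so V_A = 33.8 × 3879/71880 = 1.824 V.
Then V_B = V_A × (R3‖R_L)/(R2 + R3‖R_L) = 1.824 × 3028/3879 = 1.42 V.

V ≈ 1.42 V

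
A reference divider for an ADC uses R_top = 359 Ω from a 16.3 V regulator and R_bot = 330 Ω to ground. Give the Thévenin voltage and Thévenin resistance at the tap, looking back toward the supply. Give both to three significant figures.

V_th = 7.81 V, R_th = 172 Ω

V_th is the open-circuit tap voltage: 16.3 × 330/(359 + 330) = 7.81 V.
With the supply zeroed, R_top and R_bot appear in parallel from the tap: R_th = R_top‖R_bot = (359 × 330)/689.0 = 172 Ω.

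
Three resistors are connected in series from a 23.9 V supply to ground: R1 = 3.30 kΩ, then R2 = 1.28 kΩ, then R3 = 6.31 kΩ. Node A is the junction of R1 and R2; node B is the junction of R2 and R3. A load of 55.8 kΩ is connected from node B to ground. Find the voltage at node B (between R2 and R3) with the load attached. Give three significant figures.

V ≈ 13.2 V

At node B, R3 is in parallel with the load: R3‖R_L = 5.669 kΩ.
Below node A the resistance is R2 + (R3‖R_L) = 6.949 kΩ, so V_A = 23.9 × 6.949/10.25 = 16.20 V.
Then V_B = V_A × (R3‖R_L)/(R2 + R3‖R_L) = 16.20 × 5.669/6.949 = 13.2 V.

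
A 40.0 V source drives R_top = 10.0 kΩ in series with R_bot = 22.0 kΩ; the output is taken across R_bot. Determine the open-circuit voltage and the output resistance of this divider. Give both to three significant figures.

V_th = 27.5 V, R_th = 6.88 kΩ

V_th is the open-circuit tap voltage: 40.0 × 22.0/(10.0 + 22.0) = 27.5 V.
With the supply zeroed, R_top and R_bot appear in parallel from the tap: R_th = R_top‖R_bot = (10.0 × 22.0)/32.00 = 6.88 kΩ.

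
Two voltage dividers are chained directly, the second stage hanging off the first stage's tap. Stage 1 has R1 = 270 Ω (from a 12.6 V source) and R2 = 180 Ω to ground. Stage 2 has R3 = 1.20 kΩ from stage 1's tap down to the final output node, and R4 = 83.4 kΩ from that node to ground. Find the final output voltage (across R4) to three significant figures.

V_out ≈ 4.96 V

Stage 2 presents R3+R4 = 84600 Ω as a load on stage 1's tap.
Stage 1's lower leg becomes R2‖(R3+R4) = 179.6 Ω, so V_mid = 12.6 × 179.6/449.6 = 5.034 V.
Stage 2 is itself unloaded: V_out = V_mid × R4/(R3+R4) = 5.034 × 83400/84600 = 4.96 V.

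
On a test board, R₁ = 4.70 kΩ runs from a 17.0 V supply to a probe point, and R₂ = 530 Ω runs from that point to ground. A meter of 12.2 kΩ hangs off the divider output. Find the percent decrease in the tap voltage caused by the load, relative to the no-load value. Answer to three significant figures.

3.76 %

The divider's output (Thévenin) resistance is R₁‖R₂ = 476.3 Ω.
Fractional drop under load = R_th/(R_th + R_L) = 476.3 / (476.3 + 12200) = 0.03757.
So the output falls by 3.76 %.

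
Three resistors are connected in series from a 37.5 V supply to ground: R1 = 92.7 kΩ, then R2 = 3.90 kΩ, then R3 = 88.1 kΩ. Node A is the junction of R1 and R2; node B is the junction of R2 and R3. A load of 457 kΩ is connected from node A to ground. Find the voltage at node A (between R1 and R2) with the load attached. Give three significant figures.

V ≈ 17.0 V

Below node A the series string R2+R3 = 92.00 kΩ sits in parallel with the 457 kΩ load: 76.58 kΩ.
V_A = 37.5 × 76.58/(92.7 + 76.58) = 17.0 V.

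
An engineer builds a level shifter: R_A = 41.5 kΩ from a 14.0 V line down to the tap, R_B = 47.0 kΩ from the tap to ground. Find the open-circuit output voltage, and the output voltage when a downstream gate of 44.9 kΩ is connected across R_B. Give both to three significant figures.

Open-circuit: V = 14.0 × 47.0/(41.5 + 47.0) = 7.44 V.
With the load, R_B becomes R_B‖R_L = 22.96 kΩ, so V = 14.0 × 22.96/64.46 = 4.99 V.

Unloaded: 7.44 V; loaded: 4.99 V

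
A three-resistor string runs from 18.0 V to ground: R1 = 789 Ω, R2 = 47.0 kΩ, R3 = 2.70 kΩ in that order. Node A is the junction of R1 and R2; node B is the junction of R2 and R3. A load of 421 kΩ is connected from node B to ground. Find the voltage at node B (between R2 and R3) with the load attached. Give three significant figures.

V ≈ 0.957 V

At node B, R3 is in parallel with the load: R3‖R_L = 2683 Ω.
Below node A the resistance is R2 + (R3‖R_L) = 49680 Ω, so V_A = 18.0 × 49680/50470 = 17.72 V.
Then V_B = V_A × (R3‖R_L)/(R2 + R3‖R_L) = 17.72 × 2683/49680 = 0.957 V.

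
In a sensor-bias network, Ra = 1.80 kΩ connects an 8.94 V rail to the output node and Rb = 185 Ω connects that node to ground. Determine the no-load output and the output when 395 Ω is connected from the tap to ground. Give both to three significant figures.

Unloaded: 0.833 V; loaded: 0.585 V

Open-circuit: V = 8.94 × 185/(1800 + 185) = 0.833 V.
With the load, Rb becomes Rb‖R_L = 126.0 Ω, so V = 8.94 × 126.0/1926 = 0.585 V.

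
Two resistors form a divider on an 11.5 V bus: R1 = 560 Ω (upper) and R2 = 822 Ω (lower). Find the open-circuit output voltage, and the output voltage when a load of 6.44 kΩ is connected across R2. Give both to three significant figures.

Open-circuit: V = 11.5 × 822/(560 + 822) = 6.84 V.
With the load, R2 becomes R2‖R_L = 729.0 Ω, so V = 11.5 × 729.0/1289 = 6.50 V.

Unloaded: 6.84 V; loaded: 6.50 V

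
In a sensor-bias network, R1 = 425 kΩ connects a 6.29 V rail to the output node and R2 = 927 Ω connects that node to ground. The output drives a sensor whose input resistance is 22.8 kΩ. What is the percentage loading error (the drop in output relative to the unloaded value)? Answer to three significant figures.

The divider's output (Thévenin) resistance is R1‖R2 = 925.0 Ω.
Fractional drop under load = R_th/(R_th + R_L) = 925.0 / (925.0 + 22800) = 0.03899.
So the output falls by 3.90 %.

3.90 %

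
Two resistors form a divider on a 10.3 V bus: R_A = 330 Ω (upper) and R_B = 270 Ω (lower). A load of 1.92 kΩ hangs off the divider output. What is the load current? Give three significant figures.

R_B‖R_L = 236.7 Ω; V_out = 10.3 × 236.7/566.7 = 4.302 V.
I_L = V_out / R_L = 4.302 / 1.92 kΩ = 2.24 mA.

I_L ≈ 2.24 mA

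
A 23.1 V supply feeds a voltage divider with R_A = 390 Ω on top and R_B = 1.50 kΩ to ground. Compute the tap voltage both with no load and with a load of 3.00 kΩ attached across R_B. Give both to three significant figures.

Unloaded: 18.3 V; loaded: 16.6 V

Open-circuit: V = 23.1 × 1500/(390 + 1500) = 18.3 V.
With the load, R_B becomes R_B‖R_L = 1000 Ω, so V = 23.1 × 1000/1390 = 16.6 V.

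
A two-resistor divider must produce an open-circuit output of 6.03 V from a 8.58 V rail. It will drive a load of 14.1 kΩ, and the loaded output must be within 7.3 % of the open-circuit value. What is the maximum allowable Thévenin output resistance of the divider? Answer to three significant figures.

R_th ≤ 1.11 kΩ

Loading drop = R_th/(R_th + R_L) ≤ 0.0730, so R_th ≤ R_L · ε/(1−ε) = 14.1 kΩ × 0.0730/0.9270 = 1.11 kΩ.
(Any R1, R2 with R2/(R1+R2) = 0.703 and R1‖R2 ≤ 1.11 kΩ will meet the spec.)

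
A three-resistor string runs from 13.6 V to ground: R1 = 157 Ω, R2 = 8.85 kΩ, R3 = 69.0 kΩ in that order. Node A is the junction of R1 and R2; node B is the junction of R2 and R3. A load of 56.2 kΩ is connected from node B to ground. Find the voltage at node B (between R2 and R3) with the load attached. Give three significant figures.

V ≈ 10.5 V

At node B, R3 is in parallel with the load: R3‖R_L = 30970 Ω.
Below node A the resistance is R2 + (R3‖R_L) = 39820 Ω, so V_A = 13.6 × 39820/39980 = 13.55 V.
Then V_B = V_A × (R3‖R_L)/(R2 + R3‖R_L) = 13.55 × 30970/39820 = 10.5 V.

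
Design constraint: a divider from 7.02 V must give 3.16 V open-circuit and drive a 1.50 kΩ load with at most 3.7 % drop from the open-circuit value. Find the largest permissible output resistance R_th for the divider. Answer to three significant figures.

Loading drop = R_th/(R_th + R_L) ≤ 0.0370, so R_th ≤ R_L · ε/(1−ε) = 1.50 kΩ × 0.0370/0.9630 = 57.6 Ω.
(Any R1, R2 with R2/(R1+R2) = 0.450 and R1‖R2 ≤ 57.6 Ω will meet the spec.)

R_th ≤ 57.6 Ω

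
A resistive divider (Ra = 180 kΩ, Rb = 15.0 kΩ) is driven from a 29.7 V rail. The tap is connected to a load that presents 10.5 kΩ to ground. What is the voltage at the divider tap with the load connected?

The load sits in parallel with Rb: Rb‖R_L = (15.0 × 10.5) / (15.0 + 10.5) = 6.176 kΩ.
V_out = 29.7 × 6.176 / (180 + 6.176) = 29.7 × 6.176/186.2 = 0.985 V.

V_out ≈ 0.985 V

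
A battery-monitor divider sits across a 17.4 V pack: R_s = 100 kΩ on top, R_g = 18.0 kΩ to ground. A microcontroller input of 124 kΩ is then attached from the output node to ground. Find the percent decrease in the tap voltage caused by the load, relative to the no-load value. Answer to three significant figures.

Unloaded V = 17.4 × 18.0/118.0 = 2.6542 V.
Loaded: R_g‖R_L = 15.72 kΩ, giving V = 17.4 × 15.72/115.7 = 2.3635 V.
Drop = (2.6542 − 2.3635) / 2.6542 = 11.0 %.

11.0 %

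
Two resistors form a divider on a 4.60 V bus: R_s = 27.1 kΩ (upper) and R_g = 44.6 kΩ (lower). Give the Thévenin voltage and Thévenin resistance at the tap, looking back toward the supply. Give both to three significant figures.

V_th is the open-circuit tap voltage: 4.60 × 44.6/(27.1 + 44.6) = 2.86 V.
With the supply zeroed, R_s and R_g appear in parallel from the tap: R_th = R_s‖R_g = (27.1 × 44.6)/71.70 = 16.9 kΩ.

V_th = 2.86 V, R_th = 16.9 kΩ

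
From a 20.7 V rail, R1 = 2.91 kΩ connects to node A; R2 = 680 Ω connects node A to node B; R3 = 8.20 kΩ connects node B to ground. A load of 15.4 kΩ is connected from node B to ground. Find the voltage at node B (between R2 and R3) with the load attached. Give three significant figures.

V ≈ 12.4 V

At node B, R3 is in parallel with the load: R3‖R_L = 5351 Ω.
Below node A the resistance is R2 + (R3‖R_L) = 6031 Ω, so V_A = 20.7 × 6031/8941 = 13.96 V.
Then V_B = V_A × (R3‖R_L)/(R2 + R3‖R_L) = 13.96 × 5351/6031 = 12.4 V.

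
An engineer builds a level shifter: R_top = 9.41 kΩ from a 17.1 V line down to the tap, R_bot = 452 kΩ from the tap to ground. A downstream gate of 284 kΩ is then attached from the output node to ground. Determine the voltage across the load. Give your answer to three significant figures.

The load sits in parallel with R_bot: R_bot‖R_L = (452 × 284) / (452 + 284) = 174.4 kΩ.
V_out = 17.1 × 174.4 / (9.41 + 174.4) = 17.1 × 174.4/183.8 = 16.2 V.

V_out ≈ 16.2 V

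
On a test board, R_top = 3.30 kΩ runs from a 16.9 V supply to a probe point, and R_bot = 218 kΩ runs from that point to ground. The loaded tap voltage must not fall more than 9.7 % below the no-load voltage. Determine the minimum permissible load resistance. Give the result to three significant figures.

R_L(min) ≈ 30.3 kΩ

Output resistance R_th = R_top‖R_bot = (3.30 × 218)/221.3 = 3.251 kΩ.
The fractional drop is R_th/(R_th + R_L); requiring this ≤ 0.0970 gives R_L ≥ R_th(1/0.0970 − 1) = 3.251 × 9.309 = 30.3 kΩ.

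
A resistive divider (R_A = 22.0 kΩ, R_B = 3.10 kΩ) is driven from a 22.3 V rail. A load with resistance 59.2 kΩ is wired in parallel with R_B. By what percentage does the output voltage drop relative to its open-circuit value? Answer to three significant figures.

4.39 %

The divider's output (Thévenin) resistance is R_A‖R_B = 2.717 kΩ.
Fractional drop under load = R_th/(R_th + R_L) = 2.717 / (2.717 + 59.2) = 0.04388.
So the output falls by 4.39 %.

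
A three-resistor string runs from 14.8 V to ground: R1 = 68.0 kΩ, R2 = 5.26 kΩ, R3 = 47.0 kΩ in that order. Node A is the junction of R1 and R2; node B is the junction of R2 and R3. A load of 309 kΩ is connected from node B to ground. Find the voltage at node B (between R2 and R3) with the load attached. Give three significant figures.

V ≈ 5.29 V

At node B, R3 is in parallel with the load: R3‖R_L = 40.79 kΩ.
Below node A the resistance is R2 + (R3‖R_L) = 46.05 kΩ, so V_A = 14.8 × 46.05/114.1 = 5.976 V.
Then V_B = V_A × (R3‖R_L)/(R2 + R3‖R_L) = 5.976 × 40.79/46.05 = 5.29 V.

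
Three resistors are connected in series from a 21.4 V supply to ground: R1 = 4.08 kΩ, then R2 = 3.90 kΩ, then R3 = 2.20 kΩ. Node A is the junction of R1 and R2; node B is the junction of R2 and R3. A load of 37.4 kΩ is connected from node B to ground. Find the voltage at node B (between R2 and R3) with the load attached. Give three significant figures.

At node B, R3 is in parallel with the load: R3‖R_L = 2.078 kΩ.
Below node A the resistance is R2 + (R3‖R_L) = 5.978 kΩ, so V_A = 21.4 × 5.978/10.06 = 12.72 V.
Then V_B = V_A × (R3‖R_L)/(R2 + R3‖R_L) = 12.72 × 2.078/5.978 = 4.42 V.

V ≈ 4.42 V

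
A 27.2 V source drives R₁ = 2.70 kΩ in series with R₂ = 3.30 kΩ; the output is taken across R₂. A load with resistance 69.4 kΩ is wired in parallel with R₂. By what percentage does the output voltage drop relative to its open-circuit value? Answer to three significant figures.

2.09 %

The divider's output (Thévenin) resistance is R₁‖R₂ = 1.485 kΩ.
Fractional drop under load = R_th/(R_th + R_L) = 1.485 / (1.485 + 69.4) = 0.02095.
So the output falls by 2.09 %.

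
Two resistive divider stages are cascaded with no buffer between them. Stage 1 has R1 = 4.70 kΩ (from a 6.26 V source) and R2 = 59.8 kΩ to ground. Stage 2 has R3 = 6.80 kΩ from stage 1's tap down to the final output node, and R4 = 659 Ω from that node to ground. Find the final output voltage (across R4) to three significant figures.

Stage 2 presents R3+R4 = 7459 Ω as a load on stage 1's tap.
Stage 1's lower leg becomes R2‖(R3+R4) = 6632 Ω, so V_mid = 6.26 × 6632/11330 = 3.664 V.
Stage 2 is itself unloaded: V_out = V_mid × R4/(R3+R4) = 3.664 × 659/7459 = 0.324 V.

V_out ≈ 0.324 V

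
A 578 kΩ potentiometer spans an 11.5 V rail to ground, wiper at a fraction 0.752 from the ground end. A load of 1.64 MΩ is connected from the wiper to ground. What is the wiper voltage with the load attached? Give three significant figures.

V ≈ 8.11 V

The wiper splits the pot into (1−α)R = 143.3 kΩ above and αR = 434.7 kΩ below.
Lower section ‖ load = 343.6 kΩ.
V_wiper = 11.5 × 343.6/(143.3 + 343.6) = 8.11 V.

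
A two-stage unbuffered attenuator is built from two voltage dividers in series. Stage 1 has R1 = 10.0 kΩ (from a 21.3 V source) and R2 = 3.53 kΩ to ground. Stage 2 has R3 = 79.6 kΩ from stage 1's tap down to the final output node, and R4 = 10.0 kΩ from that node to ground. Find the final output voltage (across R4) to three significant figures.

V_out ≈ 0.603 V

Stage 2 presents R3+R4 = 89.60 kΩ as a load on stage 1's tap.
Stage 1's lower leg becomes R2‖(R3+R4) = 3.396 kΩ, so V_mid = 21.3 × 3.396/13.40 = 5.400 V.
Stage 2 is itself unloaded: V_out = V_mid × R4/(R3+R4) = 5.400 × 10.0/89.60 = 0.603 V.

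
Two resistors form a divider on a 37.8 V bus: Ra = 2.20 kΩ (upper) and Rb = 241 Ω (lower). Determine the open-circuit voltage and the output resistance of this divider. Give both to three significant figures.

V_th = 3.73 V, R_th = 217 Ω

V_th is the open-circuit tap voltage: 37.8 × 241/(2200 + 241) = 3.73 V.
With the supply zeroed, Ra and Rb appear in parallel from the tap: R_th = Ra‖Rb = (2200 × 241)/2441 = 217 Ω.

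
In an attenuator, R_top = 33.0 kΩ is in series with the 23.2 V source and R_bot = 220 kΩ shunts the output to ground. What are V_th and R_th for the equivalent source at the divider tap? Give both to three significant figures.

V_th = 20.2 V, R_th = 28.7 kΩ

V_th is the open-circuit tap voltage: 23.2 × 220/(33.0 + 220) = 20.2 V.
With the supply zeroed, R_top and R_bot appear in parallel from the tap: R_th = R_top‖R_bot = (33.0 × 220)/253.0 = 28.7 kΩ.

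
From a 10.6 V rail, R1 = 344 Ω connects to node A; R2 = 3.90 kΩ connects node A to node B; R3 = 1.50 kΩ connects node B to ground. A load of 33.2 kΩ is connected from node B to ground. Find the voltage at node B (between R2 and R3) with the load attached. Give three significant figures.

At node B, R3 is in parallel with the load: R3‖R_L = 1435 Ω.
Below node A the resistance is R2 + (R3‖R_L) = 5335 Ω, so V_A = 10.6 × 5335/5679 = 9.958 V.
Then V_B = V_A × (R3‖R_L)/(R2 + R3‖R_L) = 9.958 × 1435/5335 = 2.68 V.

V ≈ 2.68 V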